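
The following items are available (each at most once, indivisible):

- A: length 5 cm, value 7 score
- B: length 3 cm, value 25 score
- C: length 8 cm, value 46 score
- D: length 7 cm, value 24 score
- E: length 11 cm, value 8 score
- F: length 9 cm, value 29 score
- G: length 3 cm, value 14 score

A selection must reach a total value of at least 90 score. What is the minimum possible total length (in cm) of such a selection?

Subsets with value ≥ 90, sorted by total length:
- B+C+D: length 18, value 95
- A+B+C+G: length 19, value 92
Minimum length: 18 cm.

18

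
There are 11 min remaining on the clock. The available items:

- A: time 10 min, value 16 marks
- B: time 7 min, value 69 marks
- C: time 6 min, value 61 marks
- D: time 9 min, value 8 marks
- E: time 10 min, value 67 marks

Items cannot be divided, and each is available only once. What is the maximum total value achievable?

69 marks

Check high-value combinations within 11 min:
- B: time 7, value 69
- E: time 10, value 67
- C: time 6, value 61
- A: time 10, value 16
Best: 69 marks.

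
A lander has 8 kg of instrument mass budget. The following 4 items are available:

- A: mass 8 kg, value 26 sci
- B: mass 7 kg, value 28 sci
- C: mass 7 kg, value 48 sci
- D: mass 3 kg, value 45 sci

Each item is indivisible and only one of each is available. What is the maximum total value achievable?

This is a 0/1 knapsack; check combinations near the capacity.
- C: mass 7, value 48
- D: mass 3, value 45
- B: mass 7, value 28
Best: 48 sci.

48 sci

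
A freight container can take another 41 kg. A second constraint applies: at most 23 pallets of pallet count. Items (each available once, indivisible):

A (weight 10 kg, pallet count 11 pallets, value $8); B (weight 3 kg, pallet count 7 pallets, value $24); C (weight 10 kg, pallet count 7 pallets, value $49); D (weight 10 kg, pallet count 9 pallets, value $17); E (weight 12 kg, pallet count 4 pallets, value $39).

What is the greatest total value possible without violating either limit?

Feasible sets respecting both limits:
- B+C+E: weight 25, pallet count 18, value 112
- C+D+E: weight 32, pallet count 20, value 105
- A+C+E: weight 32, pallet count 22, value 96
Best: $112.

$112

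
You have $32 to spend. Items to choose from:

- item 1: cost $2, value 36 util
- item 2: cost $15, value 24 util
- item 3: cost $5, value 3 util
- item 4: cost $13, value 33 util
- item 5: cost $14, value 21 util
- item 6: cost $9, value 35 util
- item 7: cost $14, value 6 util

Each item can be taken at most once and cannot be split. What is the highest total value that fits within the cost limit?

Check high-value combinations within $32:
- item 1+item 3+item 4+item 6: cost 2+5+13+9=29, value 36+3+33+35=107
- item 1+item 4+item 6: cost 2+13+9=24, value 36+33+35=104
- item 1+item 2+item 3+item 6: cost 2+15+5+9=31, value 36+24+3+35=98
Best: 107 util.

107 util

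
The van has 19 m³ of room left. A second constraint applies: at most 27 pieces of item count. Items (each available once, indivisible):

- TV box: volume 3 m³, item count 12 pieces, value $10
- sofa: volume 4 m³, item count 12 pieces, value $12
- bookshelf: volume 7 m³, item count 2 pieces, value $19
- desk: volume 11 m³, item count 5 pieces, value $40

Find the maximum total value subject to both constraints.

$59

Feasible sets respecting both limits:
- bookshelf+desk: volume 18, item count 7, value 59
- sofa+desk: volume 15, item count 17, value 52
- TV box+desk: volume 14, item count 17, value 50
Best: $59.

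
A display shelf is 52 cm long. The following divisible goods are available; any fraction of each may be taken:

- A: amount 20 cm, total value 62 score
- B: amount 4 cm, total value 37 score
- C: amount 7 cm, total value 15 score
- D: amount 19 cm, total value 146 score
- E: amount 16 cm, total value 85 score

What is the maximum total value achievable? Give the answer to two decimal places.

Take in order of value per unit:
- B (37/4 per unit): all 4 → value 37, running total 37.00
- D (146/19 per unit): all 19 → value 146, running total 183.00
- E (85/16 per unit): all 16 → value 85, running total 268.00
- A (62/20 per unit): 13 of 20 → value 13×62/20 = 40.3000, running total 308.30
Total 308.30.

308.30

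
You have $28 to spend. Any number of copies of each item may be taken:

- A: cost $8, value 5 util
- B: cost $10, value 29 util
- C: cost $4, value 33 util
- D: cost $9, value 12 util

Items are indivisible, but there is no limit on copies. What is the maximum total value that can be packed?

231 util

Best value-per-unit is C at 33/4, and filling with it alone uses cost 7×4=28. No mix of the others beats 7×33 = 231.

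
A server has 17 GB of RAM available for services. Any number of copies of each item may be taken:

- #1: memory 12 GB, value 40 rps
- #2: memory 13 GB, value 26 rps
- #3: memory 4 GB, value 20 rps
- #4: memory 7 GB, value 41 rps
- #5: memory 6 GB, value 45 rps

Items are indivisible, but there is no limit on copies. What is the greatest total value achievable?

110 rps

Best value-per-unit is #5 at 45/6; filling with it alone gives 2×45 = 90.
Optimal mix: 1×#3 + 2×#5 → memory 16, value 110.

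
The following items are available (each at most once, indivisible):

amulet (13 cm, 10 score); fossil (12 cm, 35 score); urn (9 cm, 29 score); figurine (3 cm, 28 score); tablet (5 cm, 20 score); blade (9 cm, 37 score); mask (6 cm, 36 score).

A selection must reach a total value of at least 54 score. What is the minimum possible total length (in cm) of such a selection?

Subsets with value ≥ 54, sorted by total length:
- figurine+mask: length 9, value 64
- tablet+mask: length 11, value 56
- figurine+blade: length 12, value 65
Minimum length: 9 cm.

9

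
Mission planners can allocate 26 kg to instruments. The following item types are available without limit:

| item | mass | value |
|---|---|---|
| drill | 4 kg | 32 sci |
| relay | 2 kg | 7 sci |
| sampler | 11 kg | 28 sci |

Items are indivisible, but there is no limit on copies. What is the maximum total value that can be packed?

199 sci

Best value-per-unit is drill at 32/4; filling with it alone gives 6×32 = 192.
Optimal mix: 6×drill + 1×relay → mass 26, value 199.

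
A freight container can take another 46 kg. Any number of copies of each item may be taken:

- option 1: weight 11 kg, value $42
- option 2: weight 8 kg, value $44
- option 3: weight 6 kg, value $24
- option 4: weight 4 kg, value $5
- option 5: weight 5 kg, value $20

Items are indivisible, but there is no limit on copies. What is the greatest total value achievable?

Best value-per-unit is option 2 at 44/8; filling with it alone gives 5×44 = 220.
Optimal mix: 5×option 2 + 1×option 3 → weight 46, value 244.

$244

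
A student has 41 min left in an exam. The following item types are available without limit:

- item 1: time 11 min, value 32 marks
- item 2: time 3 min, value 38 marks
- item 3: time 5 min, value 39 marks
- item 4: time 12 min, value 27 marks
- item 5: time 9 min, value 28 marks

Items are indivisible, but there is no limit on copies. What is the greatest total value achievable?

Best value-per-unit is item 2 at 38/3; filling with it alone gives 13×38 = 494.
Optimal mix: 12×item 2 + 1×item 3 → time 41, value 495.

495 marks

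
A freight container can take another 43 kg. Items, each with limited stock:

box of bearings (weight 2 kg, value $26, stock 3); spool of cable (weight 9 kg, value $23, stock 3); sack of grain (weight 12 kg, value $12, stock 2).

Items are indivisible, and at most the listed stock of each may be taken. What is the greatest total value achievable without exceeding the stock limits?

$147

Best selections within weight 43 and stock limits:
- 3×box of bearings + 3×spool of cable: weight 33, value 147
- 3×box of bearings + 2×spool of cable + 1×sack of grain: weight 36, value 136
Best: $147.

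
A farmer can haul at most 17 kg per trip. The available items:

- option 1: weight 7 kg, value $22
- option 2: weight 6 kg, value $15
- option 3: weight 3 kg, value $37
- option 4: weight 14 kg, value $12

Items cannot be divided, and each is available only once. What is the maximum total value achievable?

Check high-value combinations within 17 kg:
- option 1+option 2+option 3: weight 7+6+3=16, value 22+15+37=74
- option 1+option 3: weight 7+3=10, value 22+37=59
- option 2+option 3: weight 6+3=9, value 15+37=52
- option 3+option 4: weight 3+14=17, value 37+12=49
- option 3: weight 3, value 37
Best: $74.

$74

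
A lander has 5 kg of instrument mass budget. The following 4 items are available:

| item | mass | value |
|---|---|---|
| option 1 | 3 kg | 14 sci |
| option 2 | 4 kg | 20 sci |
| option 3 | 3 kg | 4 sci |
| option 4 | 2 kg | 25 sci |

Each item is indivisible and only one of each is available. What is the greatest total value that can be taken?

39 sci

Check high-value combinations within 5 kg:
- option 1+option 4: mass 3+2=5, value 14+25=39
- option 3+option 4: mass 3+2=5, value 4+25=29
- option 4: mass 2, value 25
Best: 39 sci.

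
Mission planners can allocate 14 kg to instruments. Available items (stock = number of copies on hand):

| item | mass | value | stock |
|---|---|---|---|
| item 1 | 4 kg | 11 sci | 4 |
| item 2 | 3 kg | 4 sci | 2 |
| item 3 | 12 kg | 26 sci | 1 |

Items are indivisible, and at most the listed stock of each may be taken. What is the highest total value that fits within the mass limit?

33 sci

Top feasible selections:
- 3×item 1: mass 12, value 33
- 2×item 1 + 2×item 2: mass 14, value 30
- 2×item 1 + 1×item 2: mass 11, value 26
Best: 33 sci.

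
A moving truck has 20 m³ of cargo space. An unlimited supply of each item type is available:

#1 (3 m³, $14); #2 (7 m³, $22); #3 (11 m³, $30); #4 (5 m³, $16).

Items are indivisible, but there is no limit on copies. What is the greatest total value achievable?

$86

Best value-per-unit is #1 at 14/3; filling with it alone gives 6×14 = 84.
Optimal mix: 5×#1 + 1×#4 → volume 20, value 86.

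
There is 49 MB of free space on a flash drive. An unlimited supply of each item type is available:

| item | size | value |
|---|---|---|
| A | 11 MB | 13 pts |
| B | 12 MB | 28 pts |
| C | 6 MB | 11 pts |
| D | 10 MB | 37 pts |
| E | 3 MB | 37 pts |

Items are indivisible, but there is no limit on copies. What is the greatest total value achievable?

592 pts

Best value-per-unit is E at 37/3, and filling with it alone uses size 16×3=48. No mix of the others beats 16×37 = 592.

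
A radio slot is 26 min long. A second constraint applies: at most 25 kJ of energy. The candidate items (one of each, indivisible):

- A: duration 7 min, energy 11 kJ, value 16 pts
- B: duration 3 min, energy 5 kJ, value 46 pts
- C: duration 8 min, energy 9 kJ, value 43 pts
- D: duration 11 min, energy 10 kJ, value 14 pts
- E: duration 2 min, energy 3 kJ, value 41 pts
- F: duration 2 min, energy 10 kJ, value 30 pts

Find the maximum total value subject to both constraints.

Feasible sets respecting both limits:
- B+C+E: duration 13, energy 17, value 130
- B+C+F: duration 13, energy 24, value 119
- B+E+F: duration 7, energy 18, value 117
- C+E+F: duration 12, energy 22, value 114
Best: 130 pts.

130 pts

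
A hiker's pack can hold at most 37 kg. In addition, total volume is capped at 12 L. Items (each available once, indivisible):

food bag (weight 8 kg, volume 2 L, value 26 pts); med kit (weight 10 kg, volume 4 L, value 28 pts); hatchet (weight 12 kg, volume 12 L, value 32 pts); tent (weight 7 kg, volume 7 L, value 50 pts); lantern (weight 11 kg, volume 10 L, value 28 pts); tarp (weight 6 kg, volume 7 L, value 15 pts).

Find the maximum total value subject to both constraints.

Feasible sets respecting both limits:
- med kit+tent: weight 17, volume 11, value 78
- food bag+tent: weight 15, volume 9, value 76
- food bag+med kit: weight 18, volume 6, value 54
- food bag+lantern: weight 19, volume 12, value 54
Best: 78 pts.

78 pts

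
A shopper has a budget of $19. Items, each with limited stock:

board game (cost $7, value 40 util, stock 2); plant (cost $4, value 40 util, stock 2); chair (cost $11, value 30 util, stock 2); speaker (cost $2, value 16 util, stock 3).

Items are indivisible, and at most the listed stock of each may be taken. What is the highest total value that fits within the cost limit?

Best selections within cost 19 and stock limits:
- 1×board game + 2×plant + 2×speaker: cost 19, value 152
- 1×board game + 2×plant + 1×speaker: cost 17, value 136
- 2×plant + 3×speaker: cost 14, value 128
- 1×board game + 1×plant + 3×speaker: cost 17, value 128
Best: 152 util.

152 util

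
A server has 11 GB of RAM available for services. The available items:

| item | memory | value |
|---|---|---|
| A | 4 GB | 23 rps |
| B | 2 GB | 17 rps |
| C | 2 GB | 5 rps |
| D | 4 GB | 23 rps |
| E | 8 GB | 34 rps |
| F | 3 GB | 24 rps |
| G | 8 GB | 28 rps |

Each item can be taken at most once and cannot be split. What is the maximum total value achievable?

70 rps

Check high-value combinations within 11 GB:
- A+D+F: memory 4+4+3=11, value 23+23+24=70
- A+B+C+F: memory 4+2+2+3=11, value 23+17+5+24=69
- B+C+D+F: memory 2+2+4+3=11, value 17+5+23+24=69
- A+B+F: memory 4+2+3=9, value 23+17+24=64
- B+D+F: memory 2+4+3=9, value 17+23+24=64
Best: 70 rps.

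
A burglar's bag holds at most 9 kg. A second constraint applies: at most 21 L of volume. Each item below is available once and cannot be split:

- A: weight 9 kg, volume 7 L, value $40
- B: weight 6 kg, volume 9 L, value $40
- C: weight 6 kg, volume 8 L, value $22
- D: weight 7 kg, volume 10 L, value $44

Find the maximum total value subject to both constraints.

Feasible sets respecting both limits:
- D: weight 7, volume 10, value 44
- A: weight 9, volume 7, value 40
- B: weight 6, volume 9, value 40
Best: $44.

$44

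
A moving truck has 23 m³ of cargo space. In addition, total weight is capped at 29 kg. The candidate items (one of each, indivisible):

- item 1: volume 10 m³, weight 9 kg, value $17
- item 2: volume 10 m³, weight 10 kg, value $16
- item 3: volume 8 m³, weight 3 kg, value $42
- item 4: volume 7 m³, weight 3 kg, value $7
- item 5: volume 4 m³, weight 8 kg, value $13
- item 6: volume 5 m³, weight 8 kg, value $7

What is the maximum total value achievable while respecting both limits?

$72

Feasible sets respecting both limits:
- item 1+item 3+item 5: volume 22, weight 20, value 72
- item 2+item 3+item 5: volume 22, weight 21, value 71
- item 1+item 3+item 6: volume 23, weight 20, value 66
- item 2+item 3+item 6: volume 23, weight 21, value 65
Best: $72.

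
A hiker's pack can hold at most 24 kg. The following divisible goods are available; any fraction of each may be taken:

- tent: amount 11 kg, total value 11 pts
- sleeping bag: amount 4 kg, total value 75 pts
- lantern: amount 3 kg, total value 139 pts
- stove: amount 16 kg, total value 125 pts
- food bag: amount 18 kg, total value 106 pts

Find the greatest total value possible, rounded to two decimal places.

Take in order of value per unit:
- lantern (139/3 per unit): all 3 → value 139, running total 139.00
- sleeping bag (75/4 per unit): all 4 → value 75, running total 214.00
- stove (125/16 per unit): all 16 → value 125, running total 339.00
- food bag (106/18 per unit): 1 of 18 → value 1×106/18 = 5.8889, running total 344.89
Total 344.89.

344.89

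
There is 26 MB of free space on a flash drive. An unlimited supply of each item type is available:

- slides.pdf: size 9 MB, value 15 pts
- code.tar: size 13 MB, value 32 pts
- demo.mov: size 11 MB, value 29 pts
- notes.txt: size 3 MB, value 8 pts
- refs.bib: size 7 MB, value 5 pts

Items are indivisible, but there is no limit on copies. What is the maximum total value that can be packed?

69 pts

Best value-per-unit is notes.txt at 8/3; filling with it alone gives 8×8 = 64.
Optimal mix: 1×demo.mov + 5×notes.txt → size 26, value 69.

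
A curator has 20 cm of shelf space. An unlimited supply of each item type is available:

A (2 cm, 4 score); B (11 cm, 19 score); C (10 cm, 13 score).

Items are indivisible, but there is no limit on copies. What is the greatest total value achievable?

40 score

Best value-per-unit is A at 4/2, and filling with it alone uses length 10×2=20. No mix of the others beats 10×4 = 40.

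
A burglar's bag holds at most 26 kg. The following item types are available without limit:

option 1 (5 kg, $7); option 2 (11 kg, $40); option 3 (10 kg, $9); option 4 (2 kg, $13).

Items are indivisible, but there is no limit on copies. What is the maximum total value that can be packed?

Best value-per-unit is option 4 at 13/2, and filling with it alone uses weight 13×2=26. No mix of the others beats 13×13 = 169.

$169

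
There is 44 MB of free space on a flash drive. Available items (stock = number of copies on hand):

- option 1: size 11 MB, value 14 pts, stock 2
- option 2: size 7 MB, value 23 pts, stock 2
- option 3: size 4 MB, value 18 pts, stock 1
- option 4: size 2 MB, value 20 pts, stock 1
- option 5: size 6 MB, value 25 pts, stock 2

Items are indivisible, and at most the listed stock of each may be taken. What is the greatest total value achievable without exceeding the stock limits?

Top feasible selections:
- 1×option 1 + 2×option 2 + 1×option 3 + 1×option 4 + 2×option 5: size 43, value 148
- 2×option 2 + 1×option 3 + 1×option 4 + 2×option 5: size 32, value 134
Best: 148 pts.

148 pts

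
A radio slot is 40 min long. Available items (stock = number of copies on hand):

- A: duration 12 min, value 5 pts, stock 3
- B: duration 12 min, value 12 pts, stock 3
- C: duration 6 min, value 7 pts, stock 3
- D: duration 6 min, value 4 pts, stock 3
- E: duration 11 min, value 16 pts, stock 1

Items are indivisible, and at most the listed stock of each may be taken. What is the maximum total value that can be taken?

Best selections within duration 40 and stock limits:
- 1×B + 2×C + 1×E: duration 35, value 42
- 3×C + 1×D + 1×E: duration 35, value 41
Best: 42 pts.

42 pts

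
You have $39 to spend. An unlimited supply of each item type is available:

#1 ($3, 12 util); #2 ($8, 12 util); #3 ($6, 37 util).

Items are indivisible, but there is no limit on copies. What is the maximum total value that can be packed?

234 util

Best value-per-unit is #3 at 37/6; filling with it alone gives 6×37 = 222.
Optimal mix: 1×#1 + 6×#3 → cost 39, value 234.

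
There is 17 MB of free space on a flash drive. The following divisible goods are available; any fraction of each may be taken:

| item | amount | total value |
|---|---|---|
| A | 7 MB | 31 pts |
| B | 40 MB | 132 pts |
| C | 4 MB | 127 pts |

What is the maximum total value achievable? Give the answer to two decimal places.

177.80

Take in order of value per unit:
- C (127/4 per unit): all 4 → value 127, running total 127.00
- A (31/7 per unit): all 7 → value 31, running total 158.00
- B (132/40 per unit): 6 of 40 → value 6×132/40 = 19.8000, running total 177.80
Total 177.80.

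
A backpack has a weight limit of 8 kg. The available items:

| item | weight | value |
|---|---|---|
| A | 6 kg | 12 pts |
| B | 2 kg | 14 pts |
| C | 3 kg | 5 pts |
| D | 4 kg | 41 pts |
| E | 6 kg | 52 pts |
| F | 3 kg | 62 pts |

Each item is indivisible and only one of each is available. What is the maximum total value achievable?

103 pts

Check high-value combinations within 8 kg:
- D+F: weight 4+3=7, value 41+62=103
- B+C+F: weight 2+3+3=8, value 14+5+62=81
- B+F: weight 2+3=5, value 14+62=76
- C+F: weight 3+3=6, value 5+62=67
Best: 103 pts.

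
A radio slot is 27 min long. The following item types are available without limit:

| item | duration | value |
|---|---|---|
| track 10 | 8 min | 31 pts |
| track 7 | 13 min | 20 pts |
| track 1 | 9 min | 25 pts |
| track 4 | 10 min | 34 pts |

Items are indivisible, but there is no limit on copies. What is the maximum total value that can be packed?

96 pts

Best value-per-unit is track 10 at 31/8; filling with it alone gives 3×31 = 93.
Optimal mix: 2×track 10 + 1×track 4 → duration 26, value 96.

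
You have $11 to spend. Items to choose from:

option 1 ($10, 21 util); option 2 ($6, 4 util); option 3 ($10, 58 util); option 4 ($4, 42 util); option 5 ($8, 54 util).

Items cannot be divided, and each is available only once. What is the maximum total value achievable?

Check high-value combinations within $11:
- option 3: cost 10, value 58
- option 5: cost 8, value 54
- option 2+option 4: cost 6+4=10, value 4+42=46
- option 4: cost 4, value 42
- option 1: cost 10, value 21
Best: 58 util.

58 util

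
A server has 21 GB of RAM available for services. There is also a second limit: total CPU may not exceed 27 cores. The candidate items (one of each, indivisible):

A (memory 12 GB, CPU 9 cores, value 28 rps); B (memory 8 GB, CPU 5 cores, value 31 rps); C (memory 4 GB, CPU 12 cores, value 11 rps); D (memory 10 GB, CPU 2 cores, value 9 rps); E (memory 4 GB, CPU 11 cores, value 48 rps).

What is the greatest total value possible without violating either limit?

Feasible sets respecting both limits:
- B+E: memory 12, CPU 16, value 79
- A+E: memory 16, CPU 20, value 76
- C+D+E: memory 18, CPU 25, value 68
Best: 79 rps.

79 rps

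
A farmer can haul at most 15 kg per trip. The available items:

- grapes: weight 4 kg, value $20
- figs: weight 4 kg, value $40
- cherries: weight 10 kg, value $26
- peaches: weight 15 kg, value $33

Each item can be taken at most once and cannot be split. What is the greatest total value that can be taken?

$66

Check high-value combinations within 15 kg:
- figs+cherries: weight 4+10=14, value 40+26=66
- grapes+figs: weight 4+4=8, value 20+40=60
- grapes+cherries: weight 4+10=14, value 20+26=46
- figs: weight 4, value 40
Best: $66.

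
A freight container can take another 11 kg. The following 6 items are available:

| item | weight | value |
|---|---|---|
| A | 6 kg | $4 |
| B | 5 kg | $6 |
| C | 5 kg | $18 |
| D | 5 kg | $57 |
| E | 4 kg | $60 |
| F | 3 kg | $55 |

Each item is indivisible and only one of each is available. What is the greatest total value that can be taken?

$117

Check high-value combinations within 11 kg:
- D+E: weight 5+4=9, value 57+60=117
- E+F: weight 4+3=7, value 60+55=115
- D+F: weight 5+3=8, value 57+55=112
- C+E: weight 5+4=9, value 18+60=78
Best: $117.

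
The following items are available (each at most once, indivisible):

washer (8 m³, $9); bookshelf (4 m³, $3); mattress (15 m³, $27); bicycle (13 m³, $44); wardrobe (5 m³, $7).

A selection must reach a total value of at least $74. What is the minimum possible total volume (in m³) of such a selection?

32

Subsets with value ≥ 74, sorted by total volume:
- bookshelf+mattress+bicycle: volume 32, value 74
- mattress+bicycle+wardrobe: volume 33, value 78
- washer+mattress+bicycle: volume 36, value 80
Minimum volume: 32 m³.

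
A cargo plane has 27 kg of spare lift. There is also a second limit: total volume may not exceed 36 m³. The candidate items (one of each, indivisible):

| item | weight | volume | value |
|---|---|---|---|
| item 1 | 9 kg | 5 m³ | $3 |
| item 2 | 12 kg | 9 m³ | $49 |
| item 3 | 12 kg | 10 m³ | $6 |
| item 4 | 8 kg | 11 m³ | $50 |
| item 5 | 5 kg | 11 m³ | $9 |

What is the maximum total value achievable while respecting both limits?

$108

Feasible sets respecting both limits:
- item 2+item 4+item 5: weight 25, volume 31, value 108
- item 2+item 4: weight 20, volume 20, value 99
- item 3+item 4+item 5: weight 25, volume 32, value 65
- item 1+item 4+item 5: weight 22, volume 27, value 62
Best: $108.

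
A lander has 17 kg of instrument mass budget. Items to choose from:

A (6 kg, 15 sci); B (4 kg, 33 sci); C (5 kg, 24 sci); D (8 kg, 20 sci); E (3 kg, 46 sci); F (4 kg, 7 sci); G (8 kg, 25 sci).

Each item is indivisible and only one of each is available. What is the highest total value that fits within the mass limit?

Check high-value combinations within 17 kg:
- B+C+E+F: mass 4+5+3+4=16, value 33+24+46+7=110
- B+E+G: mass 4+3+8=15, value 33+46+25=104
- B+C+E: mass 4+5+3=12, value 33+24+46=103
- A+B+E+F: mass 6+4+3+4=17, value 15+33+46+7=101
- B+D+E: mass 4+8+3=15, value 33+20+46=99
Best: 110 sci.

110 sci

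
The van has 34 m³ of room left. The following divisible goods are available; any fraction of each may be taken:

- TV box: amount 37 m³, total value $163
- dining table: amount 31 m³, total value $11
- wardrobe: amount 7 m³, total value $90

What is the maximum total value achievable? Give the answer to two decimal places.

Take in order of value per unit:
- wardrobe (90/7 per unit): all 7 → value 90, running total 90.00
- TV box (163/37 per unit): 27 of 37 → value 27×163/37 = 118.9459, running total 208.95
Total 208.95.

208.95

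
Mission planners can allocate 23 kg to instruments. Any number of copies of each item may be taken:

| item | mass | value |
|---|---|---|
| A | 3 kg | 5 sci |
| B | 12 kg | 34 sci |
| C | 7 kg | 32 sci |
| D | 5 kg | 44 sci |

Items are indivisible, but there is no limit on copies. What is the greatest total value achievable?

181 sci

Best value-per-unit is D at 44/5; filling with it alone gives 4×44 = 176.
Optimal mix: 1×A + 4×D → mass 23, value 181.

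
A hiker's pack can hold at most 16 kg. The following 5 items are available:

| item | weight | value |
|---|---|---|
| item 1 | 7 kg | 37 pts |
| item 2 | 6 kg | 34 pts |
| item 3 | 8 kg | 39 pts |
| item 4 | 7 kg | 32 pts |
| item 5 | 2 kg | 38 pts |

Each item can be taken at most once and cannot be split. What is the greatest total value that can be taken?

111 pts

Check high-value combinations within 16 kg:
- item 2+item 3+item 5: weight 6+8+2=16, value 34+39+38=111
- item 1+item 2+item 5: weight 7+6+2=15, value 37+34+38=109
- item 1+item 4+item 5: weight 7+7+2=16, value 37+32+38=107
Best: 111 pts.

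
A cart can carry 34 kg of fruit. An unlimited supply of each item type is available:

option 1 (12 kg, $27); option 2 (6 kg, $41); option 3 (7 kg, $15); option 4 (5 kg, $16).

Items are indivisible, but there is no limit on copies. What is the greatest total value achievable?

Best value-per-unit is option 2 at 41/6, and filling with it alone uses weight 5×6=30. No mix of the others beats 5×41 = 205.

$205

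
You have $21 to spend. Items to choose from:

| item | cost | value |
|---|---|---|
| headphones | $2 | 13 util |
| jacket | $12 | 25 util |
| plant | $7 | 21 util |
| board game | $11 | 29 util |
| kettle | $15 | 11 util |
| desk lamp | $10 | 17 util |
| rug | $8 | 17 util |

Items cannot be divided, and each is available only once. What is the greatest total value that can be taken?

Check high-value combinations within $21:
- headphones+plant+board game: cost 2+7+11=20, value 13+21+29=63
- headphones+jacket+plant: cost 2+12+7=21, value 13+25+21=59
- headphones+board game+rug: cost 2+11+8=21, value 13+29+17=59
- headphones+plant+rug: cost 2+7+8=17, value 13+21+17=51
Best: 63 util.

63 util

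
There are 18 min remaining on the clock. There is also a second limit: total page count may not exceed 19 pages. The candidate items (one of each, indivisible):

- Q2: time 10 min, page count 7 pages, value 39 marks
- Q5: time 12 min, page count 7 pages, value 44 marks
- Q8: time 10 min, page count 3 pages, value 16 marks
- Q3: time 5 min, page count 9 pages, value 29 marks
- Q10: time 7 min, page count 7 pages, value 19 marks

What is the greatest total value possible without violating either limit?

Feasible sets respecting both limits:
- Q5+Q3: time 17, page count 16, value 73
- Q2+Q3: time 15, page count 16, value 68
- Q2+Q10: time 17, page count 14, value 58
Best: 73 marks.

73 marks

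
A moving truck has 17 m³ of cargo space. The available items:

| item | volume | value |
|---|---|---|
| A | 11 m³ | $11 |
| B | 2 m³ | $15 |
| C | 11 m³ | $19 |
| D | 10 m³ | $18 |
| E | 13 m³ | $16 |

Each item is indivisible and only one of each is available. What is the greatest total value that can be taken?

$34

Check high-value combinations within 17 m³:
- B+C: volume 2+11=13, value 15+19=34
- B+D: volume 2+10=12, value 15+18=33
- B+E: volume 2+13=15, value 15+16=31
- A+B: volume 11+2=13, value 11+15=26
- C: volume 11, value 19
Best: $34.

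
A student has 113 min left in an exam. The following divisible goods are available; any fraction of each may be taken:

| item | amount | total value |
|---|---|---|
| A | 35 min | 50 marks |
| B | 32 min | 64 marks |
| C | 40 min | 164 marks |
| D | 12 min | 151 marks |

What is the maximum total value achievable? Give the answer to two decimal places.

420.43

Take in order of value per unit:
- D (151/12 per unit): all 12 → value 151, running total 151.00
- C (164/40 per unit): all 40 → value 164, running total 315.00
- B (64/32 per unit): all 32 → value 64, running total 379.00
- A (50/35 per unit): 29 of 35 → value 29×50/35 = 41.4286, running total 420.43
Total 420.43.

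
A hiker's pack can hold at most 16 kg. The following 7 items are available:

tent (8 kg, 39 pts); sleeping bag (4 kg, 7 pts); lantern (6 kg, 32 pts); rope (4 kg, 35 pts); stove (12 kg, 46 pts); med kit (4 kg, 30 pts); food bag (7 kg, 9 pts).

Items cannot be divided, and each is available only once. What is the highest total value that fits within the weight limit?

104 pts

Check high-value combinations within 16 kg:
- tent+rope+med kit: weight 8+4+4=16, value 39+35+30=104
- lantern+rope+med kit: weight 6+4+4=14, value 32+35+30=97
- tent+sleeping bag+rope: weight 8+4+4=16, value 39+7+35=81
- rope+stove: weight 4+12=16, value 35+46=81
- tent+sleeping bag+med kit: weight 8+4+4=16, value 39+7+30=76
Best: 104 pts.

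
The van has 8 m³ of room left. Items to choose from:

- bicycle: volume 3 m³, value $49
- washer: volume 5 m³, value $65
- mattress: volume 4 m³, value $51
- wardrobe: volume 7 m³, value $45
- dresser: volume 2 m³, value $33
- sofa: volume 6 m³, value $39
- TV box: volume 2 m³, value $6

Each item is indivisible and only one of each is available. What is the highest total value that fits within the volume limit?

$114

Check high-value combinations within 8 m³:
- bicycle+washer: volume 3+5=8, value 49+65=114
- bicycle+mattress: volume 3+4=7, value 49+51=100
- washer+dresser: volume 5+2=7, value 65+33=98
- mattress+dresser+TV box: volume 4+2+2=8, value 51+33+6=90
Best: $114.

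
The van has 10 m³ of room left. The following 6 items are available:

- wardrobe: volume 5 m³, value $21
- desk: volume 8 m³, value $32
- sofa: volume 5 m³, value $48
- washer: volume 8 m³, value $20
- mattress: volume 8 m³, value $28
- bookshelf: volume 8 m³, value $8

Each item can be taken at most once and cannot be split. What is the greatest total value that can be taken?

Check high-value combinations within 10 m³:
- wardrobe+sofa: volume 5+5=10, value 21+48=69
- sofa: volume 5, value 48
- desk: volume 8, value 32
- mattress: volume 8, value 28
Best: $69.

$69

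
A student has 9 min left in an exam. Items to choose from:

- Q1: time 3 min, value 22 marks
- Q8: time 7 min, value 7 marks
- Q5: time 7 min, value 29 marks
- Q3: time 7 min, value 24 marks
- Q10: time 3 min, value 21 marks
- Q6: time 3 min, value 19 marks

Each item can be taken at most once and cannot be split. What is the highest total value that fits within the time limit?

This is a 0/1 knapsack; check combinations near the capacity.
- Q1+Q10+Q6: time 3+3+3=9, value 22+21+19=62
- Q1+Q10: time 3+3=6, value 22+21=43
- Q1+Q6: time 3+3=6, value 22+19=41
- Q10+Q6: time 3+3=6, value 21+19=40
- Q5: time 7, value 29
Best: 62 marks.

62 marks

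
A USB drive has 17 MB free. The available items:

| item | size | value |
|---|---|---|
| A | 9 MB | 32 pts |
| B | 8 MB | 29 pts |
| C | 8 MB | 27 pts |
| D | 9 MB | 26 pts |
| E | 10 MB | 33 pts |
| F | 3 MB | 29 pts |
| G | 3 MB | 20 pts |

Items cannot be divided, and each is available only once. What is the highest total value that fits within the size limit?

82 pts

This is a 0/1 knapsack; check combinations near the capacity.
- E+F+G: size 10+3+3=16, value 33+29+20=82
- A+F+G: size 9+3+3=15, value 32+29+20=81
- B+F+G: size 8+3+3=14, value 29+29+20=78
- C+F+G: size 8+3+3=14, value 27+29+20=76
- D+F+G: size 9+3+3=15, value 26+29+20=75
Best: 82 pts.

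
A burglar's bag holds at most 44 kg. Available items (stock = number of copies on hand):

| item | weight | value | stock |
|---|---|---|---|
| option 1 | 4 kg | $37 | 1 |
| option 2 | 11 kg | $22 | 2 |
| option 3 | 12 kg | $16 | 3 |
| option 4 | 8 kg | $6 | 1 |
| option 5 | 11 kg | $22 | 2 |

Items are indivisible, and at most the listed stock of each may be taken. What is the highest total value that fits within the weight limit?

$103

Top feasible selections:
- 1×option 1 + 1×option 2 + 2×option 5: weight 37, value 103
- 1×option 1 + 2×option 2 + 1×option 5: weight 37, value 103
- 1×option 1 + 1×option 3 + 2×option 5: weight 38, value 97
- 1×option 1 + 1×option 2 + 1×option 3 + 1×option 5: weight 38, value 97
Best: $103.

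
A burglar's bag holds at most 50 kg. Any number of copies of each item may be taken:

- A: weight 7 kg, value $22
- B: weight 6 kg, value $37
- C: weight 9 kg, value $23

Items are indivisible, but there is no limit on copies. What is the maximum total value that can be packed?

Best value-per-unit is B at 37/6, and filling with it alone uses weight 8×6=48. No mix of the others beats 8×37 = 296.

$296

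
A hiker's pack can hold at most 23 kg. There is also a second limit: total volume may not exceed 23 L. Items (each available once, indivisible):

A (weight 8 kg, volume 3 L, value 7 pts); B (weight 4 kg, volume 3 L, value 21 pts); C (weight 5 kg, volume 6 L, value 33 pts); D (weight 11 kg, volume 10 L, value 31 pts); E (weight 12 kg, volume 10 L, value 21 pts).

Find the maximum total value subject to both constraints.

Feasible sets respecting both limits:
- B+C+D: weight 20, volume 19, value 85
- B+C+E: weight 21, volume 19, value 75
- C+D: weight 16, volume 16, value 64
Best: 85 pts.

85 pts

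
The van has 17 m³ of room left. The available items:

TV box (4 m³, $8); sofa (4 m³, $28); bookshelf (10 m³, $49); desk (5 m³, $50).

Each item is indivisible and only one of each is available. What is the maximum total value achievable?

$99

This is a 0/1 knapsack; check combinations near the capacity.
- bookshelf+desk: volume 10+5=15, value 49+50=99
- TV box+sofa+desk: volume 4+4+5=13, value 8+28+50=86
- sofa+desk: volume 4+5=9, value 28+50=78
- sofa+bookshelf: volume 4+10=14, value 28+49=77
Best: $99.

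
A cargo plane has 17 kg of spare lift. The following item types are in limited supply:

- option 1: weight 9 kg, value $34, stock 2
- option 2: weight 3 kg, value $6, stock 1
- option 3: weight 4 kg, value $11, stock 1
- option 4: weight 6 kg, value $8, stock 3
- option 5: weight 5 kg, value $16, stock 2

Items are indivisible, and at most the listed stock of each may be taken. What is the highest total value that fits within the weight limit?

$56

Best selections within weight 17 and stock limits:
- 1×option 1 + 1×option 2 + 1×option 5: weight 17, value 56
- 1×option 1 + 1×option 2 + 1×option 3: weight 16, value 51
- 1×option 1 + 1×option 5: weight 14, value 50
- 1×option 2 + 1×option 3 + 2×option 5: weight 17, value 49
Best: $56.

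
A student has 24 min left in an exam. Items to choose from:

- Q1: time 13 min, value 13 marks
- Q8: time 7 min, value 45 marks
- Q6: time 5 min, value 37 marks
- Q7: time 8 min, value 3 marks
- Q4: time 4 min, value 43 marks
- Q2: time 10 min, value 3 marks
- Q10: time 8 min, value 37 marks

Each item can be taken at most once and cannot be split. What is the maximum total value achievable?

162 marks

This is a 0/1 knapsack; check combinations near the capacity.
- Q8+Q6+Q4+Q10: time 7+5+4+8=24, value 45+37+43+37=162
- Q8+Q6+Q7+Q4: time 7+5+8+4=24, value 45+37+3+43=128
- Q8+Q6+Q4: time 7+5+4=16, value 45+37+43=125
- Q8+Q4+Q10: time 7+4+8=19, value 45+43+37=125
Best: 162 marks.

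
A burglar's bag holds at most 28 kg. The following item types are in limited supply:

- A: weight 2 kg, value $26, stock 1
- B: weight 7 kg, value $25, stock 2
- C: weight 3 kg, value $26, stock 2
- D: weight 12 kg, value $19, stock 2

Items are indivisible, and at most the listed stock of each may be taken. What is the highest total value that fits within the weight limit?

$128

Top feasible selections:
- 1×A + 2×B + 2×C: weight 22, value 128
- 1×A + 1×B + 2×C + 1×D: weight 27, value 122
- 1×A + 1×B + 2×C: weight 15, value 103
- 1×A + 2×B + 1×C: weight 19, value 102
Best: $128.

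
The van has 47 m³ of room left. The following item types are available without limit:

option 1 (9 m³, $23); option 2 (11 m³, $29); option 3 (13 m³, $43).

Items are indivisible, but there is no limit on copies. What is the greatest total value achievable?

Best value-per-unit is option 3 at 43/13; filling with it alone gives 3×43 = 129.
Optimal mix: 1×option 1 + 1×option 2 + 2×option 3 → volume 46, value 138.

$138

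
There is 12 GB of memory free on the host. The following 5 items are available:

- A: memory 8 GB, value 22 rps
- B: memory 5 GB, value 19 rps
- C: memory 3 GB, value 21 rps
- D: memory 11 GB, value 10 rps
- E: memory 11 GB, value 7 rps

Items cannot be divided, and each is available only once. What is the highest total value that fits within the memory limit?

Check high-value combinations within 12 GB:
- A+C: memory 8+3=11, value 22+21=43
- B+C: memory 5+3=8, value 19+21=40
- A: memory 8, value 22
Best: 43 rps.

43 rps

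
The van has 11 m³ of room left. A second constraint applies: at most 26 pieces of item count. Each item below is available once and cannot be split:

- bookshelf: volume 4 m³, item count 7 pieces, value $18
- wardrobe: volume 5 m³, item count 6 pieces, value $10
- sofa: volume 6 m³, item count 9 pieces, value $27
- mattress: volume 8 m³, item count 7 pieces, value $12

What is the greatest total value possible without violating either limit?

Feasible sets respecting both limits:
- bookshelf+sofa: volume 10, item count 16, value 45
- wardrobe+sofa: volume 11, item count 15, value 37
- bookshelf+wardrobe: volume 9, item count 13, value 28
Best: $45.

$45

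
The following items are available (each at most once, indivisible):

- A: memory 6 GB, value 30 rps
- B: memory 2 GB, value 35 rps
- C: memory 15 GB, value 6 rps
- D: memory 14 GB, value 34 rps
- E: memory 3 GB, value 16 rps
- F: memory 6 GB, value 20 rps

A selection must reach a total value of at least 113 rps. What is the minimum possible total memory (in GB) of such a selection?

25

Subsets with value ≥ 113, sorted by total memory:
- A+B+D+E: memory 25, value 115
- A+B+D+F: memory 28, value 119
Minimum memory: 25 GB.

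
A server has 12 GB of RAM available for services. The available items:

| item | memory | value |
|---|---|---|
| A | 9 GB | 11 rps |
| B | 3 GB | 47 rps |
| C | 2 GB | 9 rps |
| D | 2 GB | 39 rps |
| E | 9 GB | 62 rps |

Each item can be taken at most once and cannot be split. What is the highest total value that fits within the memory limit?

Check high-value combinations within 12 GB:
- B+E: memory 3+9=12, value 47+62=109
- D+E: memory 2+9=11, value 39+62=101
- B+C+D: memory 3+2+2=7, value 47+9+39=95
- B+D: memory 3+2=5, value 47+39=86
- C+E: memory 2+9=11, value 9+62=71
Best: 109 rps.

109 rps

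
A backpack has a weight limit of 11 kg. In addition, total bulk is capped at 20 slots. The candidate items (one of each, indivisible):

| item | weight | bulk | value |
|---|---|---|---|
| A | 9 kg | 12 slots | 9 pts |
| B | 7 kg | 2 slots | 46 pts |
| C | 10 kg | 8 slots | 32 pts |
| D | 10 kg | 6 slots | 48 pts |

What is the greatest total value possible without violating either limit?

48 pts

Feasible sets respecting both limits:
- D: weight 10, bulk 6, value 48
- B: weight 7, bulk 2, value 46
- C: weight 10, bulk 8, value 32
Best: 48 pts.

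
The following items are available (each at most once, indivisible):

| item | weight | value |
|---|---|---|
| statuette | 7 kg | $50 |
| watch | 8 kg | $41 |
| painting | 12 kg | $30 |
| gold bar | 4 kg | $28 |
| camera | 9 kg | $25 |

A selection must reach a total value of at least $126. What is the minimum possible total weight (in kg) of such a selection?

Subsets with value ≥ 126, sorted by total weight:
- statuette+watch+gold bar+camera: weight 28, value 144
- statuette+watch+painting+gold bar: weight 31, value 149
Minimum weight: 28 kg.

28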